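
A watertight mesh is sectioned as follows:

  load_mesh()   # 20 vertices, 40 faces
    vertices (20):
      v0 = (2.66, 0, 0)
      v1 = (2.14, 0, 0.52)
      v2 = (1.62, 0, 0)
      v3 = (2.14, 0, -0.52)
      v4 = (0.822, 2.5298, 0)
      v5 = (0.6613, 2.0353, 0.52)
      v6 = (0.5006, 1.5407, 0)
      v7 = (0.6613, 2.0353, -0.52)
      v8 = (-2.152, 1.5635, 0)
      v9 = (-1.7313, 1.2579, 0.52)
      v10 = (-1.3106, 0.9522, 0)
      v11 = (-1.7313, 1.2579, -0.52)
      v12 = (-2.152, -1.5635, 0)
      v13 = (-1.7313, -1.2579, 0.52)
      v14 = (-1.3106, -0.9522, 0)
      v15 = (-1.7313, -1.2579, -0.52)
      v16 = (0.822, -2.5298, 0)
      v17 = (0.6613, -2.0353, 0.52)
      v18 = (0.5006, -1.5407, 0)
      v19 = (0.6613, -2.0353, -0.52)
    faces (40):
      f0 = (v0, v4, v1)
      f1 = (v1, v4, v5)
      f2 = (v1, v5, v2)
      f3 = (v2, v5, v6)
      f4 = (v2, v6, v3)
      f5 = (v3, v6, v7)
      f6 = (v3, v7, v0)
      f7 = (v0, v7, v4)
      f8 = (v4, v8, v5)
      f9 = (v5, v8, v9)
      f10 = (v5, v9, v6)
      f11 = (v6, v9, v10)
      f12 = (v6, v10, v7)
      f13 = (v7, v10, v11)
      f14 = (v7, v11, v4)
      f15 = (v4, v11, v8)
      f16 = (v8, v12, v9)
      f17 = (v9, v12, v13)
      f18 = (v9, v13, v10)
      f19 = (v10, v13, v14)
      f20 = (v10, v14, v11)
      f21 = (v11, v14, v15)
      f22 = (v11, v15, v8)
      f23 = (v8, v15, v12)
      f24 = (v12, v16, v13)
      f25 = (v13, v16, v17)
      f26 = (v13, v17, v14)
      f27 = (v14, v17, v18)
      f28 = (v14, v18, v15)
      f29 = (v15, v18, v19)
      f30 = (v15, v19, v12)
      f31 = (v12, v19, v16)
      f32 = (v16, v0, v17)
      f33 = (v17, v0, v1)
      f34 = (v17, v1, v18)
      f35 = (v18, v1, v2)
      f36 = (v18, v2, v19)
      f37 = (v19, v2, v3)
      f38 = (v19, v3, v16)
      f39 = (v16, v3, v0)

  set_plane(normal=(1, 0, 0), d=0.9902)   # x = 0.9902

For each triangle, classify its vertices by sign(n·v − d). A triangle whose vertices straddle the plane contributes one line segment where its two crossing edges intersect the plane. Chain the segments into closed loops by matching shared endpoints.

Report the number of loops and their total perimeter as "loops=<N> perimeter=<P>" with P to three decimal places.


loops=2 perimeter=7.077

Straddling triangles (16 of 40):
  (v0,v4,v1) [+-+] → (0.9902, 2.29829, 0)–(0.9902, 2.20695, 0.0663612)  len=0.1129
  (v1,v4,v5) [+--] → (0.9902, 2.20695, 0.0663612)–(0.9902, 1.5826, 0.52)  len=0.7718
  (v1,v5,v2) [+-+] → (0.9902, 1.5826, 0.52)–(0.9902, 1.33705, 0.341604)  len=0.3035
  (v2,v5,v6) [+--] → (0.9902, 1.33705, 0.341604)–(0.9902, 0.866833, 0)  len=0.5812
  (v2,v6,v3) [+-+] → (0.9902, 0.866833, 0)–(0.9902, 1.08058, -0.155296)  len=0.2642
  (v3,v6,v7) [+--] → (0.9902, 1.08058, -0.155296)–(0.9902, 1.5826, -0.52)  len=0.6205
  (v3,v7,v0) [+-+] → (0.9902, 1.5826, -0.52)–(0.9902, 1.70038, -0.43443)  len=0.1456
  (v0,v7,v4) [+--] → (0.9902, 1.70038, -0.43443)–(0.9902, 2.29829, 0)  len=0.7391
  (v16,v0,v17) [-+-] → (0.9902, -2.29829, 0)–(0.9902, -1.70038, 0.43443)  len=0.7391
  (v17,v0,v1) [-++] → (0.9902, -1.70038, 0.43443)–(0.9902, -1.5826, 0.52)  len=0.1456
  (v17,v1,v18) [-+-] → (0.9902, -1.5826, 0.52)–(0.9902, -1.08058, 0.155296)  len=0.6205
  (v18,v1,v2) [-++] → (0.9902, -1.08058, 0.155296)–(0.9902, -0.866833, 0)  len=0.2642
  (v18,v2,v19) [-+-] → (0.9902, -0.866833, 0)–(0.9902, -1.33705, -0.341604)  len=0.5812
  (v19,v2,v3) [-++] → (0.9902, -1.33705, -0.341604)–(0.9902, -1.5826, -0.52)  len=0.3035
  (v19,v3,v16) [-+-] → (0.9902, -1.5826, -0.52)–(0.9902, -2.20695, -0.0663612)  len=0.7718
  (v16,v3,v0) [-++] → (0.9902, -2.20695, -0.0663612)–(0.9902, -2.29829, 0)  len=0.1129

Chained into 2 loop(s):
  loop 1: 8 segments, perimeter = 3.5387
  loop 2: 8 segments, perimeter = 3.5387
Total perimeter = 7.077


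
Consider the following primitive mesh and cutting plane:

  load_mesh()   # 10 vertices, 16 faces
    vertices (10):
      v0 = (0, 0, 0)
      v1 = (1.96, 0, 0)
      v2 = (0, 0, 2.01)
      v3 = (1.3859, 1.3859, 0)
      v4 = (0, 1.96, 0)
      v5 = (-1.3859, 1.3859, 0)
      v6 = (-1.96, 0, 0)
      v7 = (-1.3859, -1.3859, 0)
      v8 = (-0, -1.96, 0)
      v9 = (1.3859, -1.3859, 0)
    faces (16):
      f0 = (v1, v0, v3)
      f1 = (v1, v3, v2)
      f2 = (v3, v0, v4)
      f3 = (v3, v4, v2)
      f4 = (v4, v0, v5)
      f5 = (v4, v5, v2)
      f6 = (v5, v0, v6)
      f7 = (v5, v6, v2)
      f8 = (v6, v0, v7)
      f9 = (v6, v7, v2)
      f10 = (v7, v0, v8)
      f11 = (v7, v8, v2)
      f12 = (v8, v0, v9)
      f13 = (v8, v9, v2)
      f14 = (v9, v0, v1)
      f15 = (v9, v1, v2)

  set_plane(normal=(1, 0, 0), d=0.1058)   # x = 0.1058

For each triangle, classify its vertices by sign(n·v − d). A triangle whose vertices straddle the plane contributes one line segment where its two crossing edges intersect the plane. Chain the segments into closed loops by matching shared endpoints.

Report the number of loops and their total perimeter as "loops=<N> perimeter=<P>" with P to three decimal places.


Straddling triangles (8 of 16):
  (v1,v0,v3) [+-+] → (0.1058, 0, 0)–(0.1058, 0.1058, 0)  len=0.1058
  (v1,v3,v2) [++-] → (0.1058, 0.1058, 1.85656)–(0.1058, 0, 1.9015)  len=0.1150
  (v3,v0,v4) [+--] → (0.1058, 0.1058, 0)–(0.1058, 1.91617, 0)  len=1.8104
  (v3,v4,v2) [+--] → (0.1058, 1.91617, 0)–(0.1058, 0.1058, 1.85656)  len=2.5931
  (v8,v0,v9) [--+] → (0.1058, -0.1058, 0)–(0.1058, -1.91617, 0)  len=1.8104
  (v8,v9,v2) [-+-] → (0.1058, -1.91617, 0)–(0.1058, -0.1058, 1.85656)  len=2.5931
  (v9,v0,v1) [+-+] → (0.1058, -0.1058, 0)–(0.1058, 0, 0)  len=0.1058
  (v9,v1,v2) [++-] → (0.1058, 0, 1.9015)–(0.1058, -0.1058, 1.85656)  len=0.1150

Chained into 1 loop(s):
  loop 1: 8 segments, perimeter = 9.2485
Total perimeter = 9.248

loops=1 perimeter=9.248


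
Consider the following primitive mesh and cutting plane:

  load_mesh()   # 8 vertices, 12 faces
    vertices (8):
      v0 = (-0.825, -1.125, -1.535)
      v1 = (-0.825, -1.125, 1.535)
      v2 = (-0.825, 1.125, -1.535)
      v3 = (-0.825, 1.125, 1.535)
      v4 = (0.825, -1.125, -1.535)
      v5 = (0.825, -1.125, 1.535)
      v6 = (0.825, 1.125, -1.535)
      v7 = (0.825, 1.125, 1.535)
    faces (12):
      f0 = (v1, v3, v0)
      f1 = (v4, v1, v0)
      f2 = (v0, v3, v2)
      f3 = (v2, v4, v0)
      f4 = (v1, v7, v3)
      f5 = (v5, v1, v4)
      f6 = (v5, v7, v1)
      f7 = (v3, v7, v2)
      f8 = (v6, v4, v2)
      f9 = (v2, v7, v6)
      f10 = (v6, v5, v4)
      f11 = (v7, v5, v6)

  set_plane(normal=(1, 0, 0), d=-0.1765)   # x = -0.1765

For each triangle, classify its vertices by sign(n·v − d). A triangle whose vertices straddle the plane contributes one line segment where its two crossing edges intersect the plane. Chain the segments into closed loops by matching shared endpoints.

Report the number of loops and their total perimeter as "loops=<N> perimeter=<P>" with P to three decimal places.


loops=1 perimeter=10.640

Straddling triangles (8 of 12):
  (v4,v1,v0) [+--] → (-0.1765, -1.125, 0.328397)–(-0.1765, -1.125, -1.535)  len=1.8634
  (v2,v4,v0) [-+-] → (-0.1765, 0.240682, -1.535)–(-0.1765, -1.125, -1.535)  len=1.3657
  (v1,v7,v3) [-+-] → (-0.1765, -0.240682, 1.535)–(-0.1765, 1.125, 1.535)  len=1.3657
  (v5,v1,v4) [+-+] → (-0.1765, -1.125, 1.535)–(-0.1765, -1.125, 0.328397)  len=1.2066
  (v5,v7,v1) [++-] → (-0.1765, -0.240682, 1.535)–(-0.1765, -1.125, 1.535)  len=0.8843
  (v3,v7,v2) [-+-] → (-0.1765, 1.125, 1.535)–(-0.1765, 1.125, -0.328397)  len=1.8634
  (v6,v4,v2) [++-] → (-0.1765, 0.240682, -1.535)–(-0.1765, 1.125, -1.535)  len=0.8843
  (v2,v7,v6) [-++] → (-0.1765, 1.125, -0.328397)–(-0.1765, 1.125, -1.535)  len=1.2066

Chained into 1 loop(s):
  loop 1: 8 segments, perimeter = 10.6400
Total perimeter = 10.640


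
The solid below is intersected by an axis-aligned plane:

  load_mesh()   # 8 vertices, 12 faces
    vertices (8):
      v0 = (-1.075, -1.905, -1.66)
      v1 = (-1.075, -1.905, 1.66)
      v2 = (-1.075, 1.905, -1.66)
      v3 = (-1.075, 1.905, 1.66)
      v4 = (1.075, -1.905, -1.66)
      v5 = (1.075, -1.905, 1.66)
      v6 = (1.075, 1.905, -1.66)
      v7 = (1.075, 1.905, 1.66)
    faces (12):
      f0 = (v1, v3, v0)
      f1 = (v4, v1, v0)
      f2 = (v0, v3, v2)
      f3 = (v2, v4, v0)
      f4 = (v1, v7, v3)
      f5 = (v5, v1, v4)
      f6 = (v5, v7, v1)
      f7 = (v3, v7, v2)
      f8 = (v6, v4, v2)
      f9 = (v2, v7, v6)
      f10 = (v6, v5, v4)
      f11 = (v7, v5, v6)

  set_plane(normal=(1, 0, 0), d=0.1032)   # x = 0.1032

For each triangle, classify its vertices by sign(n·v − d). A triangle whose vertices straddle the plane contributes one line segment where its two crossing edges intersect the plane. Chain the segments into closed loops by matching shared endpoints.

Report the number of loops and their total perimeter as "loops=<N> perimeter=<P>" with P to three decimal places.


Straddling triangles (8 of 12):
  (v4,v1,v0) [+--] → (0.1032, -1.905, -0.15936)–(0.1032, -1.905, -1.66)  len=1.5006
  (v2,v4,v0) [-+-] → (0.1032, -0.18288, -1.66)–(0.1032, -1.905, -1.66)  len=1.7221
  (v1,v7,v3) [-+-] → (0.1032, 0.18288, 1.66)–(0.1032, 1.905, 1.66)  len=1.7221
  (v5,v1,v4) [+-+] → (0.1032, -1.905, 1.66)–(0.1032, -1.905, -0.15936)  len=1.8194
  (v5,v7,v1) [++-] → (0.1032, 0.18288, 1.66)–(0.1032, -1.905, 1.66)  len=2.0879
  (v3,v7,v2) [-+-] → (0.1032, 1.905, 1.66)–(0.1032, 1.905, 0.15936)  len=1.5006
  (v6,v4,v2) [++-] → (0.1032, -0.18288, -1.66)–(0.1032, 1.905, -1.66)  len=2.0879
  (v2,v7,v6) [-++] → (0.1032, 1.905, 0.15936)–(0.1032, 1.905, -1.66)  len=1.8194

Chained into 1 loop(s):
  loop 1: 8 segments, perimeter = 14.2600
Total perimeter = 14.260

loops=1 perimeter=14.260


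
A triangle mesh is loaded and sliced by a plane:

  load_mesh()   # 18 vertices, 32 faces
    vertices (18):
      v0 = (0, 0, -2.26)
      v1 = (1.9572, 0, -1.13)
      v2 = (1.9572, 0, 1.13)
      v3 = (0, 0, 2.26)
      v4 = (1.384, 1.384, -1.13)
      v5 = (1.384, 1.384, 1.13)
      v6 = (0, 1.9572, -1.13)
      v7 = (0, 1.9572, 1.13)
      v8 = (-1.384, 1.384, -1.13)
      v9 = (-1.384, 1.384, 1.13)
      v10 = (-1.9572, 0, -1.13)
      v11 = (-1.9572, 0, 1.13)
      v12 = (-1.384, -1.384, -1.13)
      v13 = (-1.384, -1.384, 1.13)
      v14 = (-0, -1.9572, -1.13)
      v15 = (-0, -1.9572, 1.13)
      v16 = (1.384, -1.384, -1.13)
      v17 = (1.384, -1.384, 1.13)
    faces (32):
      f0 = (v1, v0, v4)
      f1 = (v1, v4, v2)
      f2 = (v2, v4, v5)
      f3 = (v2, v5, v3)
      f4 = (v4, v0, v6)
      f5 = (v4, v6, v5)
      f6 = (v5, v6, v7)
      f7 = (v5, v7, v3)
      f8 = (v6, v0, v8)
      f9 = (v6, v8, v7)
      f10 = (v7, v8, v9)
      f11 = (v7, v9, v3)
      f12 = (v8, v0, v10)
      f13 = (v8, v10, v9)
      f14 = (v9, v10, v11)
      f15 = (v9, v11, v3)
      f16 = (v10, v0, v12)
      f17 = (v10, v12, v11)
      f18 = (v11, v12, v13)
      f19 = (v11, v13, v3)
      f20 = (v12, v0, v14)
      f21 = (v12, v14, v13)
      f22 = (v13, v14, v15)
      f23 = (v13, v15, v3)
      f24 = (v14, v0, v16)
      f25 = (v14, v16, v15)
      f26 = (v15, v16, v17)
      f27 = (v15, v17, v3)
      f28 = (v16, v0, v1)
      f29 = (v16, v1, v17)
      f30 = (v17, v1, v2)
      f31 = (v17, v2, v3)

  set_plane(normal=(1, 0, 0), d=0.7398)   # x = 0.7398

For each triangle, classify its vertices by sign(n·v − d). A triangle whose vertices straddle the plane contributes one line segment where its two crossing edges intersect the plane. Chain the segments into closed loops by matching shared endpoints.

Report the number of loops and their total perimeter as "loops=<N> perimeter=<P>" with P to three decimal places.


loops=1 perimeter=11.770

Straddling triangles (12 of 32):
  (v1,v0,v4) [+-+] → (0.7398, 0, -1.83287)–(0.7398, 0.7398, -1.65597)  len=0.7607
  (v2,v5,v3) [++-] → (0.7398, 0.7398, 1.65597)–(0.7398, 0, 1.83287)  len=0.7607
  (v4,v0,v6) [+--] → (0.7398, 0.7398, -1.65597)–(0.7398, 1.6508, -1.13)  len=1.0519
  (v4,v6,v5) [+-+] → (0.7398, 1.6508, -1.13)–(0.7398, 1.6508, 0.0780549)  len=1.2081
  (v5,v6,v7) [+--] → (0.7398, 1.6508, 0.0780549)–(0.7398, 1.6508, 1.13)  len=1.0519
  (v5,v7,v3) [+--] → (0.7398, 1.6508, 1.13)–(0.7398, 0.7398, 1.65597)  len=1.0519
  (v14,v0,v16) [--+] → (0.7398, -0.7398, -1.65597)–(0.7398, -1.6508, -1.13)  len=1.0519
  (v14,v16,v15) [-+-] → (0.7398, -1.6508, -1.13)–(0.7398, -1.6508, -0.0780549)  len=1.0519
  (v15,v16,v17) [-++] → (0.7398, -1.6508, -0.0780549)–(0.7398, -1.6508, 1.13)  len=1.2081
  (v15,v17,v3) [-+-] → (0.7398, -1.6508, 1.13)–(0.7398, -0.7398, 1.65597)  len=1.0519
  (v16,v0,v1) [+-+] → (0.7398, -0.7398, -1.65597)–(0.7398, 0, -1.83287)  len=0.7607
  (v17,v2,v3) [++-] → (0.7398, 0, 1.83287)–(0.7398, -0.7398, 1.65597)  len=0.7607

Chained into 1 loop(s):
  loop 1: 12 segments, perimeter = 11.7704
Total perimeter = 11.770


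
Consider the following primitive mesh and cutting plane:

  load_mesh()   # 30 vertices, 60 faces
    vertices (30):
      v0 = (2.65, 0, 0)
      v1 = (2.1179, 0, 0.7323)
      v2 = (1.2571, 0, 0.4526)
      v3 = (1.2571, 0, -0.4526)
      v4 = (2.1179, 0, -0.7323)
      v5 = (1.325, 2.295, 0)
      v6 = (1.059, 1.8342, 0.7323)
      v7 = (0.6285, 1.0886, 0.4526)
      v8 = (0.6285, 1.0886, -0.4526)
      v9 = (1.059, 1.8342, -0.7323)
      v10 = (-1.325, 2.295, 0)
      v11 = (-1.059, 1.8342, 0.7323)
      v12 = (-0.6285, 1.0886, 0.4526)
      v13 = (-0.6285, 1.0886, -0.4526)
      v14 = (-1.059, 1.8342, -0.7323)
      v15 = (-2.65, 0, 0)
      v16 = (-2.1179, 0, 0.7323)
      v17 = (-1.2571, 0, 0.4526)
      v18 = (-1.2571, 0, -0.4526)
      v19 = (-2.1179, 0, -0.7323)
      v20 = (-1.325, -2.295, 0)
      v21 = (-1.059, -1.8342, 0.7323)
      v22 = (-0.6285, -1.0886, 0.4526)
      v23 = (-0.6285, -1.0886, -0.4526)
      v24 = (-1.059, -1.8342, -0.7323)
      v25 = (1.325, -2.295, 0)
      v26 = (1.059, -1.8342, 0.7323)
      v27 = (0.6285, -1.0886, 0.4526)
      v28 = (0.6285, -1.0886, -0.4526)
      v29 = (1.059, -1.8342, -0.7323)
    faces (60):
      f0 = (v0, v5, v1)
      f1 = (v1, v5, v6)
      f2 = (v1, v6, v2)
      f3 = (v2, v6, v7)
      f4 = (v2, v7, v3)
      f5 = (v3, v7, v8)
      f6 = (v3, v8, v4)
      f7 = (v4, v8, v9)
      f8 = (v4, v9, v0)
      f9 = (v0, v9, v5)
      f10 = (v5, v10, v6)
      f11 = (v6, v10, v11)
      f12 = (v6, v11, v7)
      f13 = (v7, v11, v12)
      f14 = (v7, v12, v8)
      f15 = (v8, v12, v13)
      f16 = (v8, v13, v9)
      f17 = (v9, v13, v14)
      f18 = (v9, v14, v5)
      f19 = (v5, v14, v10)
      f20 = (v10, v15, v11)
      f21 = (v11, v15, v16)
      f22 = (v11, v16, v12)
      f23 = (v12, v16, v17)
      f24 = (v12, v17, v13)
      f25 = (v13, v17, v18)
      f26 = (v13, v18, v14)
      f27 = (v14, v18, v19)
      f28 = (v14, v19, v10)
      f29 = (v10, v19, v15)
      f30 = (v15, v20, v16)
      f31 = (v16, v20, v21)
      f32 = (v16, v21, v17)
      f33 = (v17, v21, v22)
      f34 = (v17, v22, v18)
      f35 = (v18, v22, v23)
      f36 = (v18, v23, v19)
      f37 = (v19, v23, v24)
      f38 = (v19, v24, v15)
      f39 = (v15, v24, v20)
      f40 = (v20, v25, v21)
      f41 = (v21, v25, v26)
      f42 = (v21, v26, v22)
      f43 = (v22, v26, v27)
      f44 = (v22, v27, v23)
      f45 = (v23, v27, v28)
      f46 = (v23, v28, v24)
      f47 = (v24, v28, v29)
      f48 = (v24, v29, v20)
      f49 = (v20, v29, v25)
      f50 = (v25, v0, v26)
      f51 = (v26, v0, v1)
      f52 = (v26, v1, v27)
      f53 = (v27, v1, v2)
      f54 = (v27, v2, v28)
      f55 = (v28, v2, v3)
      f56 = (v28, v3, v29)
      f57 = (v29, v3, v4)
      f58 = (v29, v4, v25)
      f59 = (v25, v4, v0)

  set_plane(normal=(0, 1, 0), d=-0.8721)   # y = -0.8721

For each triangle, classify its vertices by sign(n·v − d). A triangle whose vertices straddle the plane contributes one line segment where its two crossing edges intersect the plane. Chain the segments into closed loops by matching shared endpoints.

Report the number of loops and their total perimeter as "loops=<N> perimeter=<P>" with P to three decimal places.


loops=2 perimeter=9.052

Straddling triangles (20 of 60):
  (v15,v20,v16) [+-+] → (-2.1465, -0.8721, 0)–(-1.8166, -0.8721, 0.454026)  len=0.5612
  (v16,v20,v21) [+--] → (-1.8166, -0.8721, 0.454026)–(-1.61443, -0.8721, 0.7323)  len=0.3440
  (v16,v21,v17) [+-+] → (-1.61443, -0.8721, 0.7323)–(-1.16291, -0.8721, 0.585588)  len=0.4748
  (v17,v21,v22) [+--] → (-1.16291, -0.8721, 0.585588)–(-0.753516, -0.8721, 0.4526)  len=0.4305
  (v17,v22,v18) [+-+] → (-0.753516, -0.8721, 0.4526)–(-0.753516, -0.8721, 0.272574)  len=0.1800
  (v18,v22,v23) [+--] → (-0.753516, -0.8721, 0.272574)–(-0.753516, -0.8721, -0.4526)  len=0.7252
  (v18,v23,v19) [+-+] → (-0.753516, -0.8721, -0.4526)–(-0.924711, -0.8721, -0.508227)  len=0.1800
  (v19,v23,v24) [+--] → (-0.924711, -0.8721, -0.508227)–(-1.61443, -0.8721, -0.7323)  len=0.7252
  (v19,v24,v15) [+-+] → (-1.61443, -0.8721, -0.7323)–(-1.89353, -0.8721, -0.348184)  len=0.4748
  (v15,v24,v20) [+--] → (-1.89353, -0.8721, -0.348184)–(-2.1465, -0.8721, 0)  len=0.4304
  (v25,v0,v26) [-+-] → (2.1465, -0.8721, 0)–(1.89353, -0.8721, 0.348184)  len=0.4304
  (v26,v0,v1) [-++] → (1.89353, -0.8721, 0.348184)–(1.61443, -0.8721, 0.7323)  len=0.4748
  (v26,v1,v27) [-+-] → (1.61443, -0.8721, 0.7323)–(0.924711, -0.8721, 0.508227)  len=0.7252
  (v27,v1,v2) [-++] → (0.924711, -0.8721, 0.508227)–(0.753516, -0.8721, 0.4526)  len=0.1800
  (v27,v2,v28) [-+-] → (0.753516, -0.8721, 0.4526)–(0.753516, -0.8721, -0.272574)  len=0.7252
  (v28,v2,v3) [-++] → (0.753516, -0.8721, -0.272574)–(0.753516, -0.8721, -0.4526)  len=0.1800
  (v28,v3,v29) [-+-] → (0.753516, -0.8721, -0.4526)–(1.16291, -0.8721, -0.585588)  len=0.4305
  (v29,v3,v4) [-++] → (1.16291, -0.8721, -0.585588)–(1.61443, -0.8721, -0.7323)  len=0.4748
  (v29,v4,v25) [-+-] → (1.61443, -0.8721, -0.7323)–(1.8166, -0.8721, -0.454026)  len=0.3440
  (v25,v4,v0) [-++] → (1.8166, -0.8721, -0.454026)–(2.1465, -0.8721, 0)  len=0.5612

Chained into 2 loop(s):
  loop 1: 10 segments, perimeter = 4.5260
  loop 2: 10 segments, perimeter = 4.5260
Total perimeter = 9.052


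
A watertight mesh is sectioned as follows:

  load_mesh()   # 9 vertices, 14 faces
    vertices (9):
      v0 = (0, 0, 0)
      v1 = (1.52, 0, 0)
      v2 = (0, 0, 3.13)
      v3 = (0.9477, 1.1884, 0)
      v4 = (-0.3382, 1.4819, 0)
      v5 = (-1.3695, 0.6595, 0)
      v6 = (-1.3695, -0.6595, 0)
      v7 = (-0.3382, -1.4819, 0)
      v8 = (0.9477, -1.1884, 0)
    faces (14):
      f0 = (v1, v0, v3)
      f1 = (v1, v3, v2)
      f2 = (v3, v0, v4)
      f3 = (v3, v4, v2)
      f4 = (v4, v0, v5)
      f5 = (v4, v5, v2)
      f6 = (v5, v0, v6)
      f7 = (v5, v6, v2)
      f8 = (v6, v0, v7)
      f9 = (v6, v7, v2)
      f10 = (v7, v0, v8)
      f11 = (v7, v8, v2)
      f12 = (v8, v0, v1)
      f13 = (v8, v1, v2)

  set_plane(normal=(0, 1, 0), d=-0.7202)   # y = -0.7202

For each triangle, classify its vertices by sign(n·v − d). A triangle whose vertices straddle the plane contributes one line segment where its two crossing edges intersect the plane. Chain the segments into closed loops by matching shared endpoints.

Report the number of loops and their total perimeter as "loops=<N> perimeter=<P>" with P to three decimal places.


Straddling triangles (6 of 14):
  (v6,v0,v7) [++-] → (-0.164364, -0.7202, 0)–(-1.29338, -0.7202, 0)  len=1.1290
  (v6,v7,v2) [+-+] → (-1.29338, -0.7202, 0)–(-0.164364, -0.7202, 1.60883)  len=1.9655
  (v7,v0,v8) [-+-] → (-0.164364, -0.7202, 0)–(0.57433, -0.7202, 0)  len=0.7387
  (v7,v8,v2) [--+] → (0.57433, -0.7202, 1.23314)–(-0.164364, -0.7202, 1.60883)  len=0.8287
  (v8,v0,v1) [-++] → (0.57433, -0.7202, 0)–(1.17317, -0.7202, 0)  len=0.5988
  (v8,v1,v2) [-++] → (1.17317, -0.7202, 0)–(0.57433, -0.7202, 1.23314)  len=1.3709

Chained into 1 loop(s):
  loop 1: 6 segments, perimeter = 6.6316
Total perimeter = 6.632

loops=1 perimeter=6.632


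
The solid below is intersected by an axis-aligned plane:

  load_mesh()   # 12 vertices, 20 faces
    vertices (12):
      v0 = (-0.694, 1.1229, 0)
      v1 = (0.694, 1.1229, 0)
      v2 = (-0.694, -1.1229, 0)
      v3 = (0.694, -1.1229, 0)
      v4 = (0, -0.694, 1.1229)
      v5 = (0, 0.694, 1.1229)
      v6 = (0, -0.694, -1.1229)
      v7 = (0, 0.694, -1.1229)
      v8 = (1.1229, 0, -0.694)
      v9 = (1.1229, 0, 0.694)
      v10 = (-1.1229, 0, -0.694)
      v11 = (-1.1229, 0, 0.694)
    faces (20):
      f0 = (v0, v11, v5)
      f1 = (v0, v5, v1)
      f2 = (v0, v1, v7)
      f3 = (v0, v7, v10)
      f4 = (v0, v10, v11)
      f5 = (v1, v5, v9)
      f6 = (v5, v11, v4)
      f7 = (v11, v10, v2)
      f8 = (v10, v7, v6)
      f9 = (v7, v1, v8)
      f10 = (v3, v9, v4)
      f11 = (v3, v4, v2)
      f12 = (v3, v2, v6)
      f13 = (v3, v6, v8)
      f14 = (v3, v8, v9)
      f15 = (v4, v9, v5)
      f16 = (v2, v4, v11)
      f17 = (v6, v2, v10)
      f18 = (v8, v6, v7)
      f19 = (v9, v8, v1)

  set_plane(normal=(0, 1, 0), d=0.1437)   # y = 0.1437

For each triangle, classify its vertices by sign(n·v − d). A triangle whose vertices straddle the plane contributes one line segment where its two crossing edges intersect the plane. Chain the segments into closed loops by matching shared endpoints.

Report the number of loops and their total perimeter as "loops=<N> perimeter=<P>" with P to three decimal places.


loops=1 perimeter=7.238

Straddling triangles (10 of 20):
  (v0,v11,v5) [+-+] → (-1.06801, 0.1437, 0.605187)–(-0.890392, 0.1437, 0.782808)  len=0.2512
  (v0,v7,v10) [++-] → (-0.890392, 0.1437, -0.782808)–(-1.06801, 0.1437, -0.605187)  len=0.2512
  (v0,v10,v11) [+--] → (-1.06801, 0.1437, -0.605187)–(-1.06801, 0.1437, 0.605187)  len=1.2104
  (v1,v5,v9) [++-] → (0.890392, 0.1437, 0.782808)–(1.06801, 0.1437, 0.605187)  len=0.2512
  (v5,v11,v4) [+--] → (-0.890392, 0.1437, 0.782808)–(0, 0.1437, 1.1229)  len=0.9531
  (v10,v7,v6) [-+-] → (-0.890392, 0.1437, -0.782808)–(0, 0.1437, -1.1229)  len=0.9531
  (v7,v1,v8) [++-] → (1.06801, 0.1437, -0.605187)–(0.890392, 0.1437, -0.782808)  len=0.2512
  (v4,v9,v5) [--+] → (0.890392, 0.1437, 0.782808)–(0, 0.1437, 1.1229)  len=0.9531
  (v8,v6,v7) [--+] → (0, 0.1437, -1.1229)–(0.890392, 0.1437, -0.782808)  len=0.9531
  (v9,v8,v1) [--+] → (1.06801, 0.1437, -0.605187)–(1.06801, 0.1437, 0.605187)  len=1.2104

Chained into 1 loop(s):
  loop 1: 10 segments, perimeter = 7.2381
Total perimeter = 7.238


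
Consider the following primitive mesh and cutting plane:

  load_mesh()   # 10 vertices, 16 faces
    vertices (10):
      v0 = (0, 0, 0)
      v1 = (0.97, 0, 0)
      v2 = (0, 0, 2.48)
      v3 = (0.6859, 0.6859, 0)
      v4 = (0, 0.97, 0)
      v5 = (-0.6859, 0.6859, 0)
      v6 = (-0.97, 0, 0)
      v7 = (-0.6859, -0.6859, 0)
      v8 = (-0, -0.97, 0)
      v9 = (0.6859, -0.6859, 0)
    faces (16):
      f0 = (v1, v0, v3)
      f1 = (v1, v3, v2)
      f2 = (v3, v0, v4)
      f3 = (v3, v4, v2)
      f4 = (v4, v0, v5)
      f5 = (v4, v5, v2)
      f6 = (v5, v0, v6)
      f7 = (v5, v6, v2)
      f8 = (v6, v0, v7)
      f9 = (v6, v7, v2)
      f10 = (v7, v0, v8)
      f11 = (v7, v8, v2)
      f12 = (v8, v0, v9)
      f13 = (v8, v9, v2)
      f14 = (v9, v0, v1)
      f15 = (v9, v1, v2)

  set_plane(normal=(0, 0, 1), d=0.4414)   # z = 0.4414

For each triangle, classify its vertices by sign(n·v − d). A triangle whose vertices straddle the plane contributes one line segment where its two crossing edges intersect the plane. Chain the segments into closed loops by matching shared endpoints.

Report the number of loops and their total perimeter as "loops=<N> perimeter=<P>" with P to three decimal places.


Straddling triangles (8 of 16):
  (v1,v3,v2) [--+] → (0.563821, 0.563821, 0.4414)–(0.797356, 0, 0.4414)  len=0.6103
  (v3,v4,v2) [--+] → (0, 0.797356, 0.4414)–(0.563821, 0.563821, 0.4414)  len=0.6103
  (v4,v5,v2) [--+] → (-0.563821, 0.563821, 0.4414)–(0, 0.797356, 0.4414)  len=0.6103
  (v5,v6,v2) [--+] → (-0.797356, 0, 0.4414)–(-0.563821, 0.563821, 0.4414)  len=0.6103
  (v6,v7,v2) [--+] → (-0.563821, -0.563821, 0.4414)–(-0.797356, 0, 0.4414)  len=0.6103
  (v7,v8,v2) [--+] → (0, -0.797356, 0.4414)–(-0.563821, -0.563821, 0.4414)  len=0.6103
  (v8,v9,v2) [--+] → (0.563821, -0.563821, 0.4414)–(0, -0.797356, 0.4414)  len=0.6103
  (v9,v1,v2) [--+] → (0.797356, 0, 0.4414)–(0.563821, -0.563821, 0.4414)  len=0.6103

Chained into 1 loop(s):
  loop 1: 8 segments, perimeter = 4.8822
Total perimeter = 4.882

loops=1 perimeter=4.882


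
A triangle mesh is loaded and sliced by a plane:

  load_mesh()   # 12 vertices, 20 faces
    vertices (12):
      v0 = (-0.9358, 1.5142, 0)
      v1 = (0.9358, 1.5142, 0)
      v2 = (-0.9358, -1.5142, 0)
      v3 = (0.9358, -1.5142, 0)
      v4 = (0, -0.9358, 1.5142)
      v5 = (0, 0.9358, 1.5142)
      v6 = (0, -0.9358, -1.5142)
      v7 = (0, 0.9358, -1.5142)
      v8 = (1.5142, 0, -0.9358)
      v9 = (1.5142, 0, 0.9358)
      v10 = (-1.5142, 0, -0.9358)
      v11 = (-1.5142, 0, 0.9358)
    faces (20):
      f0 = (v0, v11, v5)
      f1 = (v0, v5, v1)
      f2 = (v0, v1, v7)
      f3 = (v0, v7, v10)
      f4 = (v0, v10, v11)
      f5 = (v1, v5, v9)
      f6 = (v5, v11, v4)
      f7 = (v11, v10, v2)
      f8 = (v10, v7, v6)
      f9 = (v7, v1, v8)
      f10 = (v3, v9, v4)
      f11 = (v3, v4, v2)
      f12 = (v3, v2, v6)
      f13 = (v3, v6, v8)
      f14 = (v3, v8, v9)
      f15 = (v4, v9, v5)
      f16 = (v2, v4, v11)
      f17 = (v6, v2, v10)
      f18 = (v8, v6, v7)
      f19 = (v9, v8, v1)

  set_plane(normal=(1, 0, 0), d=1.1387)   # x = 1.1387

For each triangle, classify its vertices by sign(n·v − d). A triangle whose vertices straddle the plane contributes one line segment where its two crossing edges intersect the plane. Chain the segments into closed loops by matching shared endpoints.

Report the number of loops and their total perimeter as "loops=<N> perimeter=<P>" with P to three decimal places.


Straddling triangles (8 of 20):
  (v1,v5,v9) [--+] → (1.1387, 0.232065, 1.07923)–(1.1387, 0.983026, 0.328274)  len=1.0620
  (v7,v1,v8) [--+] → (1.1387, 0.983026, -0.328274)–(1.1387, 0.232065, -1.07923)  len=1.0620
  (v3,v9,v4) [-+-] → (1.1387, -0.983026, 0.328274)–(1.1387, -0.232065, 1.07923)  len=1.0620
  (v3,v6,v8) [--+] → (1.1387, -0.232065, -1.07923)–(1.1387, -0.983026, -0.328274)  len=1.0620
  (v3,v8,v9) [-++] → (1.1387, -0.983026, -0.328274)–(1.1387, -0.983026, 0.328274)  len=0.6565
  (v4,v9,v5) [-+-] → (1.1387, -0.232065, 1.07923)–(1.1387, 0.232065, 1.07923)  len=0.4641
  (v8,v6,v7) [+--] → (1.1387, -0.232065, -1.07923)–(1.1387, 0.232065, -1.07923)  len=0.4641
  (v9,v8,v1) [++-] → (1.1387, 0.983026, -0.328274)–(1.1387, 0.983026, 0.328274)  len=0.6565

Chained into 1 loop(s):
  loop 1: 8 segments, perimeter = 6.4894
Total perimeter = 6.489

loops=1 perimeter=6.489


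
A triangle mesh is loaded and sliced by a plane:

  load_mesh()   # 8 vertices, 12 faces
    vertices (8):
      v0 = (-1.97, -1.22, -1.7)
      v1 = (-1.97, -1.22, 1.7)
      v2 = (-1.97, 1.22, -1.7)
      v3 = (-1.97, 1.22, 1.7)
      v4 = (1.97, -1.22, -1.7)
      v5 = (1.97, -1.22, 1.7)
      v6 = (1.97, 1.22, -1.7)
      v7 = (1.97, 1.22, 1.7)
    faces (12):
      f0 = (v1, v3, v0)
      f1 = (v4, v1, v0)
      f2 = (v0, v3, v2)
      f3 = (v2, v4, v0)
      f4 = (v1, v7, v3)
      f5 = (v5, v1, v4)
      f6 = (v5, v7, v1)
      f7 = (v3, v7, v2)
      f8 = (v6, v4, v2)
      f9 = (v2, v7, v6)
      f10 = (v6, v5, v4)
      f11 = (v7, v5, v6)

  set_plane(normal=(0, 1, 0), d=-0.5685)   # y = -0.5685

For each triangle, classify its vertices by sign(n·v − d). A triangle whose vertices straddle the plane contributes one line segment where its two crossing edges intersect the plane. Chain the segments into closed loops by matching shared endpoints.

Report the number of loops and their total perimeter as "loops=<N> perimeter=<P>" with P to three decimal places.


loops=1 perimeter=14.680

Straddling triangles (8 of 12):
  (v1,v3,v0) [-+-] → (-1.97, -0.5685, 1.7)–(-1.97, -0.5685, -0.792172)  len=2.4922
  (v0,v3,v2) [-++] → (-1.97, -0.5685, -0.792172)–(-1.97, -0.5685, -1.7)  len=0.9078
  (v2,v4,v0) [+--] → (0.917988, -0.5685, -1.7)–(-1.97, -0.5685, -1.7)  len=2.8880
  (v1,v7,v3) [-++] → (-0.917988, -0.5685, 1.7)–(-1.97, -0.5685, 1.7)  len=1.0520
  (v5,v7,v1) [-+-] → (1.97, -0.5685, 1.7)–(-0.917988, -0.5685, 1.7)  len=2.8880
  (v6,v4,v2) [+-+] → (1.97, -0.5685, -1.7)–(0.917988, -0.5685, -1.7)  len=1.0520
  (v6,v5,v4) [+--] → (1.97, -0.5685, 0.792172)–(1.97, -0.5685, -1.7)  len=2.4922
  (v7,v5,v6) [+-+] → (1.97, -0.5685, 1.7)–(1.97, -0.5685, 0.792172)  len=0.9078

Chained into 1 loop(s):
  loop 1: 8 segments, perimeter = 14.6800
Total perimeter = 14.680


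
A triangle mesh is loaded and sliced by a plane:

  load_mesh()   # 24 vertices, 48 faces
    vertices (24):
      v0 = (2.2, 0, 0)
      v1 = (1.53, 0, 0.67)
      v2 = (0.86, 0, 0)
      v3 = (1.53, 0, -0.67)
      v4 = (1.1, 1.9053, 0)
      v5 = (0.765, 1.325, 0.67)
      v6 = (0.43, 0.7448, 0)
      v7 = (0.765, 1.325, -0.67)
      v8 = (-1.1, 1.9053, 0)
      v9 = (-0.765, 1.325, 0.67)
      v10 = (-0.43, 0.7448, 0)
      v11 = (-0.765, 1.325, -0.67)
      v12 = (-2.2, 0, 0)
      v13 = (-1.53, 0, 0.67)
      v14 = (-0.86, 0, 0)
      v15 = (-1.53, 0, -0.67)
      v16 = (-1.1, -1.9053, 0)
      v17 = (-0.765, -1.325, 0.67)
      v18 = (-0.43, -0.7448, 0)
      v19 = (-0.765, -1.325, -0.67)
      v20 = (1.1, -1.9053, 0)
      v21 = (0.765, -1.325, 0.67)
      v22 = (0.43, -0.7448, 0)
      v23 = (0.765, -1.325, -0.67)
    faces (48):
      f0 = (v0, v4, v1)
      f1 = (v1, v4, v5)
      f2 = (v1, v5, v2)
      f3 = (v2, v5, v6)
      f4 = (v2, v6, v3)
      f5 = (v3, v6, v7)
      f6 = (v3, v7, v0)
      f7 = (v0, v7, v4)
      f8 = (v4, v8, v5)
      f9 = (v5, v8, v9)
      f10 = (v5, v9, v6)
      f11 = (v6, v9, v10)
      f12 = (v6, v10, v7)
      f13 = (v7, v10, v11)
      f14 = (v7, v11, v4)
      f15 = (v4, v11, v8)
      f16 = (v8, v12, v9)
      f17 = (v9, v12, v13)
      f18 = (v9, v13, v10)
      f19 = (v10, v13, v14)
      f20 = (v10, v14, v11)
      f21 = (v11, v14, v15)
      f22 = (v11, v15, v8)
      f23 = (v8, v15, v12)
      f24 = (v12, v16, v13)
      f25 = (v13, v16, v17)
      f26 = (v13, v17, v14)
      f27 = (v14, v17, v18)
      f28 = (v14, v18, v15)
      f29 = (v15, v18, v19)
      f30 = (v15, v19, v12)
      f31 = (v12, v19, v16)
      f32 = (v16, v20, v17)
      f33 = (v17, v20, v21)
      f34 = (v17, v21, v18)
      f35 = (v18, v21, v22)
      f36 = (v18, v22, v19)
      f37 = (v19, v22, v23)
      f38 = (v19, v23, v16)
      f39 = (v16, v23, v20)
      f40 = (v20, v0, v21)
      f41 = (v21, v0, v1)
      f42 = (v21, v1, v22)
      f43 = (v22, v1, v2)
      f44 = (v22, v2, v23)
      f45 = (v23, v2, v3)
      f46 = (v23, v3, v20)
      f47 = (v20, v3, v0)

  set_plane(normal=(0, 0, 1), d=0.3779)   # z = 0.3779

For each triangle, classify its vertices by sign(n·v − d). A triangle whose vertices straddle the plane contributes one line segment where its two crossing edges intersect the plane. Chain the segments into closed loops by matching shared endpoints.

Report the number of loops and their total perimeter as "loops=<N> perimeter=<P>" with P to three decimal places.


Straddling triangles (24 of 48):
  (v0,v4,v1) [--+] → (1.34253, 0.830654, 0.3779)–(1.8221, 0, 0.3779)  len=0.9592
  (v1,v4,v5) [+-+] → (1.34253, 0.830654, 0.3779)–(0.91105, 1.57799, 0.3779)  len=0.8630
  (v1,v5,v2) [++-] → (0.806417, 0.74734, 0.3779)–(1.2379, 0, 0.3779)  len=0.8630
  (v2,v5,v6) [-+-] → (0.806417, 0.74734, 0.3779)–(0.61895, 1.07205, 0.3779)  len=0.3749
  (v4,v8,v5) [--+] → (-0.0480843, 1.57799, 0.3779)–(0.91105, 1.57799, 0.3779)  len=0.9591
  (v5,v8,v9) [+-+] → (-0.0480843, 1.57799, 0.3779)–(-0.91105, 1.57799, 0.3779)  len=0.8630
  (v5,v9,v6) [++-] → (-0.244016, 1.07205, 0.3779)–(0.61895, 1.07205, 0.3779)  len=0.8630
  (v6,v9,v10) [-+-] → (-0.244016, 1.07205, 0.3779)–(-0.61895, 1.07205, 0.3779)  len=0.3749
  (v8,v12,v9) [--+] → (-1.39062, 0.74734, 0.3779)–(-0.91105, 1.57799, 0.3779)  len=0.9592
  (v9,v12,v13) [+-+] → (-1.39062, 0.74734, 0.3779)–(-1.8221, 0, 0.3779)  len=0.8630
  (v9,v13,v10) [++-] → (-1.05043, 0.324711, 0.3779)–(-0.61895, 1.07205, 0.3779)  len=0.8630
  (v10,v13,v14) [-+-] → (-1.05043, 0.324711, 0.3779)–(-1.2379, 0, 0.3779)  len=0.3749
  (v12,v16,v13) [--+] → (-1.34253, -0.830654, 0.3779)–(-1.8221, 0, 0.3779)  len=0.9592
  (v13,v16,v17) [+-+] → (-1.34253, -0.830654, 0.3779)–(-0.91105, -1.57799, 0.3779)  len=0.8630
  (v13,v17,v14) [++-] → (-0.806417, -0.74734, 0.3779)–(-1.2379, 0, 0.3779)  len=0.8630
  (v14,v17,v18) [-+-] → (-0.806417, -0.74734, 0.3779)–(-0.61895, -1.07205, 0.3779)  len=0.3749
  (v16,v20,v17) [--+] → (0.0480843, -1.57799, 0.3779)–(-0.91105, -1.57799, 0.3779)  len=0.9591
  (v17,v20,v21) [+-+] → (0.0480843, -1.57799, 0.3779)–(0.91105, -1.57799, 0.3779)  len=0.8630
  (v17,v21,v18) [++-] → (0.244016, -1.07205, 0.3779)–(-0.61895, -1.07205, 0.3779)  len=0.8630
  (v18,v21,v22) [-+-] → (0.244016, -1.07205, 0.3779)–(0.61895, -1.07205, 0.3779)  len=0.3749
  (v20,v0,v21) [--+] → (1.39062, -0.74734, 0.3779)–(0.91105, -1.57799, 0.3779)  len=0.9592
  (v21,v0,v1) [+-+] → (1.39062, -0.74734, 0.3779)–(1.8221, 0, 0.3779)  len=0.8630
  (v21,v1,v22) [++-] → (1.05043, -0.324711, 0.3779)–(0.61895, -1.07205, 0.3779)  len=0.8630
  (v22,v1,v2) [-+-] → (1.05043, -0.324711, 0.3779)–(1.2379, 0, 0.3779)  len=0.3749

Chained into 2 loop(s):
  loop 1: 12 segments, perimeter = 10.9326
  loop 2: 12 segments, perimeter = 7.4274
Total perimeter = 18.360

loops=2 perimeter=18.360


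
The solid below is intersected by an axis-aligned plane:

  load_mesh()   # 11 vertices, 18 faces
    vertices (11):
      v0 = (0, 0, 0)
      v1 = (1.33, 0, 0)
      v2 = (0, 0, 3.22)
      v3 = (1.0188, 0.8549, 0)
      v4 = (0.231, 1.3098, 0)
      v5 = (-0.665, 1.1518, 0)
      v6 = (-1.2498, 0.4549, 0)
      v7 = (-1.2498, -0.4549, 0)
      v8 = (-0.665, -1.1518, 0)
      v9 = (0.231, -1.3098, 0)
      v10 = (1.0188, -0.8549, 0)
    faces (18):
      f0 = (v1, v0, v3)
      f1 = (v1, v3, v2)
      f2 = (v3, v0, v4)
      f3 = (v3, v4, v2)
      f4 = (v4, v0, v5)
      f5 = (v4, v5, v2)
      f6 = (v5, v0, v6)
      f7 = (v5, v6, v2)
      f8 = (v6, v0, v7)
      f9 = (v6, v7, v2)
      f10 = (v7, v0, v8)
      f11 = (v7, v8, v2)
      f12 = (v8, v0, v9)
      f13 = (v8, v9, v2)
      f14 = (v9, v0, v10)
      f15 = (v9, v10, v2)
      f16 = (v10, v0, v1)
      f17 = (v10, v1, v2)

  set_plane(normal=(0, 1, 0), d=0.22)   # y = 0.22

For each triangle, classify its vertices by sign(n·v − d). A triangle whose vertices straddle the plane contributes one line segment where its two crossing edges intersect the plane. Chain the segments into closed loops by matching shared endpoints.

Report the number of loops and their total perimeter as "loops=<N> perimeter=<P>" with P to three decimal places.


loops=1 perimeter=8.473

Straddling triangles (10 of 18):
  (v1,v0,v3) [--+] → (0.262178, 0.22, 0)–(1.24992, 0.22, 0)  len=0.9877
  (v1,v3,v2) [-+-] → (1.24992, 0.22, 0)–(0.262178, 0.22, 2.39137)  len=2.5873
  (v3,v0,v4) [+-+] → (0.262178, 0.22, 0)–(0.0387998, 0.22, 0)  len=0.2234
  (v3,v4,v2) [++-] → (0.0387998, 0.22, 2.67915)–(0.262178, 0.22, 2.39137)  len=0.3643
  (v4,v0,v5) [+-+] → (0.0387998, 0.22, 0)–(-0.127019, 0.22, 0)  len=0.1658
  (v4,v5,v2) [++-] → (-0.127019, 0.22, 2.60496)–(0.0387998, 0.22, 2.67915)  len=0.1817
  (v5,v0,v6) [+-+] → (-0.127019, 0.22, 0)–(-0.604432, 0.22, 0)  len=0.4774
  (v5,v6,v2) [++-] → (-0.604432, 0.22, 1.66273)–(-0.127019, 0.22, 2.60496)  len=1.0563
  (v6,v0,v7) [+--] → (-0.604432, 0.22, 0)–(-1.2498, 0.22, 0)  len=0.6454
  (v6,v7,v2) [+--] → (-1.2498, 0.22, 0)–(-0.604432, 0.22, 1.66273)  len=1.7836

Chained into 1 loop(s):
  loop 1: 10 segments, perimeter = 8.4729
Total perimeter = 8.473


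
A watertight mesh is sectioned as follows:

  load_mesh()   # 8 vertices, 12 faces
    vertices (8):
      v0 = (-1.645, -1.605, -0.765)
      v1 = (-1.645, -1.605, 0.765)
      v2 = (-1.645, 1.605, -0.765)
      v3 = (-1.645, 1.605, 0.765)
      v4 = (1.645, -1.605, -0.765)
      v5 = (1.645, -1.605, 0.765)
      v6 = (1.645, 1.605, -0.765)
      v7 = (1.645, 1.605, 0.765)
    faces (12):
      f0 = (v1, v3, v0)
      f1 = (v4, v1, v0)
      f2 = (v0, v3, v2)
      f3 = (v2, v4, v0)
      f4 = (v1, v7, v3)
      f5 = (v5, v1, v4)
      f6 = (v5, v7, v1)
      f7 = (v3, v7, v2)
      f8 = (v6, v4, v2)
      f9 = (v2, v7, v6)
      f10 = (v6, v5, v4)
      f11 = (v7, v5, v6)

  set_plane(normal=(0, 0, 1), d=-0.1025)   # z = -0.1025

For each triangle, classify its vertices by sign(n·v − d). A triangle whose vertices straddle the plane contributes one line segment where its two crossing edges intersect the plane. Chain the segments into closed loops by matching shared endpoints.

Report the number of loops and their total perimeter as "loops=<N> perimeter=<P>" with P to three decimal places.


Straddling triangles (8 of 12):
  (v1,v3,v0) [++-] → (-1.645, -0.215049, -0.1025)–(-1.645, -1.605, -0.1025)  len=1.3900
  (v4,v1,v0) [-+-] → (0.220408, -1.605, -0.1025)–(-1.645, -1.605, -0.1025)  len=1.8654
  (v0,v3,v2) [-+-] → (-1.645, -0.215049, -0.1025)–(-1.645, 1.605, -0.1025)  len=1.8200
  (v5,v1,v4) [++-] → (0.220408, -1.605, -0.1025)–(1.645, -1.605, -0.1025)  len=1.4246
  (v3,v7,v2) [++-] → (-0.220408, 1.605, -0.1025)–(-1.645, 1.605, -0.1025)  len=1.4246
  (v2,v7,v6) [-+-] → (-0.220408, 1.605, -0.1025)–(1.645, 1.605, -0.1025)  len=1.8654
  (v6,v5,v4) [-+-] → (1.645, 0.215049, -0.1025)–(1.645, -1.605, -0.1025)  len=1.8200
  (v7,v5,v6) [++-] → (1.645, 0.215049, -0.1025)–(1.645, 1.605, -0.1025)  len=1.3900

Chained into 1 loop(s):
  loop 1: 8 segments, perimeter = 13.0000
Total perimeter = 13.000

loops=1 perimeter=13.000


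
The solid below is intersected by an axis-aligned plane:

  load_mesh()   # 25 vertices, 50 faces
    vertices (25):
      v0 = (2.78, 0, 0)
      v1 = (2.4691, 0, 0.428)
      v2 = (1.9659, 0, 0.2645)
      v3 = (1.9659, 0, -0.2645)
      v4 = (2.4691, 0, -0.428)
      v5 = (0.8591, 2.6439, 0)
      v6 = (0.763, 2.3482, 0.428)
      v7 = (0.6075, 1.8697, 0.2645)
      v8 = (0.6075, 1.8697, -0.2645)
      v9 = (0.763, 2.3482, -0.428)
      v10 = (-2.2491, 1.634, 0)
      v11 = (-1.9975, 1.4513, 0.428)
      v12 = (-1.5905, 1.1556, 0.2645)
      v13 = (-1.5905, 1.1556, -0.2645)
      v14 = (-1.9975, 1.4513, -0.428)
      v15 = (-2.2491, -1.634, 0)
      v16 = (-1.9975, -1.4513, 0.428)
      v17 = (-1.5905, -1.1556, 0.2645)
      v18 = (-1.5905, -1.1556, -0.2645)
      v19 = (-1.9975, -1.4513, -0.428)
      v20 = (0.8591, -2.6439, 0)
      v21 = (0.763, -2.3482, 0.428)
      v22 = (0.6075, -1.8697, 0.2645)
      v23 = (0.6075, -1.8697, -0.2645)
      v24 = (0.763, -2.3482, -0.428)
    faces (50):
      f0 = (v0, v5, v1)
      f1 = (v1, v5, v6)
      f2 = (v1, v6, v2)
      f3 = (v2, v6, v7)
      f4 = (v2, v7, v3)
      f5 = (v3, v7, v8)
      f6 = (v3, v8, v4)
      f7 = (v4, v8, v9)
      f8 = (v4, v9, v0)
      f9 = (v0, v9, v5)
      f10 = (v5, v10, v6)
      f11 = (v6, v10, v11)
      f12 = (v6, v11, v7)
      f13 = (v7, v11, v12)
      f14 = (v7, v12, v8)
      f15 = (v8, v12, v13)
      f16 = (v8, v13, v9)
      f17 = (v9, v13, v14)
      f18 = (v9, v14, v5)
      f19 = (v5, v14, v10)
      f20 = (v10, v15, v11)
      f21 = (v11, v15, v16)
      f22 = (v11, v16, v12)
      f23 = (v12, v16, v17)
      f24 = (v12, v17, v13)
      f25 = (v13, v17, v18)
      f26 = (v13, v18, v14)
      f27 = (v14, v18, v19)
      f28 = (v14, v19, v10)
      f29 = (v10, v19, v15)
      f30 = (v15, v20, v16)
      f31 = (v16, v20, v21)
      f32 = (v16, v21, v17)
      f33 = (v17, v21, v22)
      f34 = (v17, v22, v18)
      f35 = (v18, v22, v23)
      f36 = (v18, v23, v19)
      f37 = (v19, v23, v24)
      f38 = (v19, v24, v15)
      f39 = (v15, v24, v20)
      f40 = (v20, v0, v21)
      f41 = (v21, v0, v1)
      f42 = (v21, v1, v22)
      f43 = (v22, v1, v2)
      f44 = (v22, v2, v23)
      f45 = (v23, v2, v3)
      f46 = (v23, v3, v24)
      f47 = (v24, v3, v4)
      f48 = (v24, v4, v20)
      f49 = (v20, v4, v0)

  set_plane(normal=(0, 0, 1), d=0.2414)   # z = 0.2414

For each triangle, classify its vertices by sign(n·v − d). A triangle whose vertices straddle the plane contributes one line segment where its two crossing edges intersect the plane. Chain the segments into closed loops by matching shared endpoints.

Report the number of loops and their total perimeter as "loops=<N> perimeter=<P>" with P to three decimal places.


loops=2 perimeter=26.865

Straddling triangles (20 of 50):
  (v0,v5,v1) [--+] → (1.76717, 1.15269, 0.2414)–(2.60465, 0, 0.2414)  len=1.4248
  (v1,v5,v6) [+-+] → (1.76717, 1.15269, 0.2414)–(0.804898, 2.47712, 0.2414)  len=1.6371
  (v2,v7,v3) [++-] → (0.666818, 1.78806, 0.2414)–(1.9659, 0, 0.2414)  len=2.2101
  (v3,v7,v8) [-+-] → (0.666818, 1.78806, 0.2414)–(0.6075, 1.8697, 0.2414)  len=0.1009
  (v5,v10,v6) [--+] → (-0.550219, 2.03682, 0.2414)–(0.804898, 2.47712, 0.2414)  len=1.4249
  (v6,v10,v11) [+-+] → (-0.550219, 2.03682, 0.2414)–(-2.10719, 1.53095, 0.2414)  len=1.6371
  (v7,v12,v8) [++-] → (-1.49452, 1.18678, 0.2414)–(0.6075, 1.8697, 0.2414)  len=2.2102
  (v8,v12,v13) [-+-] → (-1.49452, 1.18678, 0.2414)–(-1.5905, 1.1556, 0.2414)  len=0.1009
  (v10,v15,v11) [--+] → (-2.10719, 0.106167, 0.2414)–(-2.10719, 1.53095, 0.2414)  len=1.4248
  (v11,v15,v16) [+-+] → (-2.10719, 0.106167, 0.2414)–(-2.10719, -1.53095, 0.2414)  len=1.6371
  (v12,v17,v13) [++-] → (-1.5905, -1.05468, 0.2414)–(-1.5905, 1.1556, 0.2414)  len=2.2103
  (v13,v17,v18) [-+-] → (-1.5905, -1.05468, 0.2414)–(-1.5905, -1.1556, 0.2414)  len=0.1009
  (v15,v20,v16) [--+] → (-0.752076, -1.97125, 0.2414)–(-2.10719, -1.53095, 0.2414)  len=1.4249
  (v16,v20,v21) [+-+] → (-0.752076, -1.97125, 0.2414)–(0.804898, -2.47712, 0.2414)  len=1.6371
  (v17,v22,v18) [++-] → (0.511519, -1.83852, 0.2414)–(-1.5905, -1.1556, 0.2414)  len=2.2102
  (v18,v22,v23) [-+-] → (0.511519, -1.83852, 0.2414)–(0.6075, -1.8697, 0.2414)  len=0.1009
  (v20,v0,v21) [--+] → (1.64237, -1.32443, 0.2414)–(0.804898, -2.47712, 0.2414)  len=1.4248
  (v21,v0,v1) [+-+] → (1.64237, -1.32443, 0.2414)–(2.60465, 0, 0.2414)  len=1.6371
  (v22,v2,v23) [++-] → (1.90658, -0.0816447, 0.2414)–(0.6075, -1.8697, 0.2414)  len=2.2101
  (v23,v2,v3) [-+-] → (1.90658, -0.0816447, 0.2414)–(1.9659, 0, 0.2414)  len=0.1009

Chained into 2 loop(s):
  loop 1: 10 segments, perimeter = 15.3096
  loop 2: 10 segments, perimeter = 11.5555
Total perimeter = 26.865
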